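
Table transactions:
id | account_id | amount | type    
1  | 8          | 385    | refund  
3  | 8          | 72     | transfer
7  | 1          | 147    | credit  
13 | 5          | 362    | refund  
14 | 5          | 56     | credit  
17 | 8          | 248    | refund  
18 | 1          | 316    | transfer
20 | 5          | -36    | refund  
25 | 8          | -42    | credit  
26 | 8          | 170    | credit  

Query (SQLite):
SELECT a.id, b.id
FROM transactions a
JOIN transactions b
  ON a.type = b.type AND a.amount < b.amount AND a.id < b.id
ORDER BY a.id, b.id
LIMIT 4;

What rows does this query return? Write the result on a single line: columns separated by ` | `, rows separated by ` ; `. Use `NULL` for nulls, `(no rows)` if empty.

3 | 18 ; 7 | 26 ; 14 | 26 ; 25 | 26

Pairs (a,b) with same type, a.amount < b.amount, a.id < b.id.
type groups: credit:{7,14,25,26} refund:{1,13,17,20} transfer:{3,18}
Ordered by (a.id, b.id); first 4.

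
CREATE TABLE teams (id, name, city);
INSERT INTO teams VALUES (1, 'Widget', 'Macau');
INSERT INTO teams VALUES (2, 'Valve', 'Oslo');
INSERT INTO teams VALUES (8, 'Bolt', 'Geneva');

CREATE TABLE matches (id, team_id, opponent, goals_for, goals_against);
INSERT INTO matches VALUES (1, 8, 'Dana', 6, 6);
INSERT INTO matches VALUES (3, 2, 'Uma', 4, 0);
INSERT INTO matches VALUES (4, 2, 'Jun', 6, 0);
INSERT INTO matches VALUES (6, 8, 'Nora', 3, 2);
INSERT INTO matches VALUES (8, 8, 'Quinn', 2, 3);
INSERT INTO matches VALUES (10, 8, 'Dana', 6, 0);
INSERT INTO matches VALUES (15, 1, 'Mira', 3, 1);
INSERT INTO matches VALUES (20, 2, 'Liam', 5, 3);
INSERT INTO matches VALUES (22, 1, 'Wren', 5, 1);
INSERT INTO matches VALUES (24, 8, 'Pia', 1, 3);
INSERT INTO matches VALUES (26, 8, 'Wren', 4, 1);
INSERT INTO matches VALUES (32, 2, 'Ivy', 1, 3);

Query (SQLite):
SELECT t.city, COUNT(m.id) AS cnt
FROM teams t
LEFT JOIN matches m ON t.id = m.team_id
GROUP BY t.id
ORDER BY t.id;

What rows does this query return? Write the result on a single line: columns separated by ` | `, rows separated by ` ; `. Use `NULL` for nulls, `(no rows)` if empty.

Macau | 2 ; Oslo | 4 ; Geneva | 6

LEFT JOIN keeps every teams row; unmatched ones get NULL for matches columns.
Group by teams.id and compute COUNT(m.id). COUNT(col) of an all-NULL group is 0.
  1: ids {15, 22} → COUNT(m.id)=2
  2: ids {3, 4, 20, 32} → COUNT(m.id)=4
  8: ids {1, 6, 8, 10, 24, 26} → COUNT(m.id)=6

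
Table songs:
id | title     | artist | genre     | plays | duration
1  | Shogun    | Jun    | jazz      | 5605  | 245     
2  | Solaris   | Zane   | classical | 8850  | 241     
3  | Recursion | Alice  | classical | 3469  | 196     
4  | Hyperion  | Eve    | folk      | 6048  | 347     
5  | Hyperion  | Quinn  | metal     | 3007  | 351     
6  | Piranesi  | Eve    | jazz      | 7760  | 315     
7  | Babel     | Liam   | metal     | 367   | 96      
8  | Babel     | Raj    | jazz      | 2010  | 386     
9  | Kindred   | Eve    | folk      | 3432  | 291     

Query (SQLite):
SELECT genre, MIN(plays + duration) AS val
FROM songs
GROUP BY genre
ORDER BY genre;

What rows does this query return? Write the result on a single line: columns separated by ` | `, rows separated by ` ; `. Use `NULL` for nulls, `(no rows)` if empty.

classical | 3665 ; folk | 3723 ; jazz | 2396 ; metal | 463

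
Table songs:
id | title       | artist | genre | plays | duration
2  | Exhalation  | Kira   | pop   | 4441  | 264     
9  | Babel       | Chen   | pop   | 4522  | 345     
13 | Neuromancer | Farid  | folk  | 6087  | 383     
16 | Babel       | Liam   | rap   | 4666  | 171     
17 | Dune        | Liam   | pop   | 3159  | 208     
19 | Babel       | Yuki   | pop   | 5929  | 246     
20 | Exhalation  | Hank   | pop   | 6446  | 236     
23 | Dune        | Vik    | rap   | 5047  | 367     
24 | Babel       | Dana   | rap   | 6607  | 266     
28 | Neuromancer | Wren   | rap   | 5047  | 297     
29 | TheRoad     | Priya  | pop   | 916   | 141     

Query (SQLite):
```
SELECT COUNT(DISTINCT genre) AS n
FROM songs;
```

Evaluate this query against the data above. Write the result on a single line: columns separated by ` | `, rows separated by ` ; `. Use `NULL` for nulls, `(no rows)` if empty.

3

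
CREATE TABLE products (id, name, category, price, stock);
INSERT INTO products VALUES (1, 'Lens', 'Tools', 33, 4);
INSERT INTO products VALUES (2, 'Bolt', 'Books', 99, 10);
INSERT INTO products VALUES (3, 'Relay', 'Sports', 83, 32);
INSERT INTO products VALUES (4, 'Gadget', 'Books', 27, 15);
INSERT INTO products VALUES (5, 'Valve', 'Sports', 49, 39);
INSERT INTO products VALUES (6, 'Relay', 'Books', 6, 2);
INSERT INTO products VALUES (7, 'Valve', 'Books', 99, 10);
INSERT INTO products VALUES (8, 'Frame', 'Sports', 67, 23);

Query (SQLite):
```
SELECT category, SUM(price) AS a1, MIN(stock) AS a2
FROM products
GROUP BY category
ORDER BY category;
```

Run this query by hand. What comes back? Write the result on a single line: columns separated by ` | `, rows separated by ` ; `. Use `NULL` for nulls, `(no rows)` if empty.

Books | 231 | 2 ; Sports | 199 | 23 ; Tools | 33 | 4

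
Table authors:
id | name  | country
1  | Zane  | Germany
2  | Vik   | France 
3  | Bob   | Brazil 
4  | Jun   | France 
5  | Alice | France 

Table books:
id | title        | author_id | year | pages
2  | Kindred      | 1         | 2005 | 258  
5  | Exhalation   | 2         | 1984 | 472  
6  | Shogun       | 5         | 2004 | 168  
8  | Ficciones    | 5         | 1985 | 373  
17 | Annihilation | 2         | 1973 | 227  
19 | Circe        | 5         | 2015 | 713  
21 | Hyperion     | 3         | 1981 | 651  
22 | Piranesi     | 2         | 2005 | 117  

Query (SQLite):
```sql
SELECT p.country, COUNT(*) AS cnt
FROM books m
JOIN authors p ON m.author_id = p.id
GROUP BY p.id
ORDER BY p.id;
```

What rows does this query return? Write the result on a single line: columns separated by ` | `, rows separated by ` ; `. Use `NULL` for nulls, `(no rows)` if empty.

Germany | 1 ; France | 3 ; Brazil | 1 ; France | 3

Join each books row to its authors via author_id.
Group joined rows by authors.id; compute COUNT(*) per group.
  1: ids {2} → COUNT(*)=1
  2: ids {5, 17, 22} → COUNT(*)=3
  3: ids {21} → COUNT(*)=1
  5: ids {6, 8, 19} → COUNT(*)=3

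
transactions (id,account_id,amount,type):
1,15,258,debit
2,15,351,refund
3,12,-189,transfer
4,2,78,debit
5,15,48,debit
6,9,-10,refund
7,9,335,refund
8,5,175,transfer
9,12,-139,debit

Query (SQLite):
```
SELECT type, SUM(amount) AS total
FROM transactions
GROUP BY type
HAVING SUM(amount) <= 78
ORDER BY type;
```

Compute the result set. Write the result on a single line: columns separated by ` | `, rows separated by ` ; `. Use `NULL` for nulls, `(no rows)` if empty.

Partition transactions by type; compute SUM(amount) within each group.
HAVING: keep groups where SUM(amount) <= 78.
  debit: ids {1, 4, 5, 9} → SUM(amount)=245
  refund: ids {2, 6, 7} → SUM(amount)=676
  transfer: ids {3, 8} → SUM(amount)=-14

transfer | -14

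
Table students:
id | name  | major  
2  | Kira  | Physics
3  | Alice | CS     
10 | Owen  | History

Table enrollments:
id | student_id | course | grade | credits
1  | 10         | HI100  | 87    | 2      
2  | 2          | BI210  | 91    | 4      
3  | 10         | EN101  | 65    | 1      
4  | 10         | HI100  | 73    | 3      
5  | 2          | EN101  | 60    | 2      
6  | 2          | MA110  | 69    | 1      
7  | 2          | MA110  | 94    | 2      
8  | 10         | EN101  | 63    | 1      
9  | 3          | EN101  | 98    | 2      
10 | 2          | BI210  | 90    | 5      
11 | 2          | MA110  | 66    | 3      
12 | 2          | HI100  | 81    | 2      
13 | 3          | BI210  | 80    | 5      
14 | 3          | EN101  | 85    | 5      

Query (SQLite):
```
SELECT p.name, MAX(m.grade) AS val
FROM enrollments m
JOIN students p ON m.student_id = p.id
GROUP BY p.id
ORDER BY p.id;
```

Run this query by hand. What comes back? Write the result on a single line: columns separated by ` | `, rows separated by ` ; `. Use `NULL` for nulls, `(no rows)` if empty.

Kira | 94 ; Alice | 98 ; Owen | 87

Join each enrollments row to its students via student_id.
Group joined rows by students.id; compute MAX(m.grade) per group.
  2: ids {2, 5, 6, 7, 10, 11, 12} → MAX(m.grade)=94
  3: ids {9, 13, 14} → MAX(m.grade)=98
  10: ids {1, 3, 4, 8} → MAX(m.grade)=87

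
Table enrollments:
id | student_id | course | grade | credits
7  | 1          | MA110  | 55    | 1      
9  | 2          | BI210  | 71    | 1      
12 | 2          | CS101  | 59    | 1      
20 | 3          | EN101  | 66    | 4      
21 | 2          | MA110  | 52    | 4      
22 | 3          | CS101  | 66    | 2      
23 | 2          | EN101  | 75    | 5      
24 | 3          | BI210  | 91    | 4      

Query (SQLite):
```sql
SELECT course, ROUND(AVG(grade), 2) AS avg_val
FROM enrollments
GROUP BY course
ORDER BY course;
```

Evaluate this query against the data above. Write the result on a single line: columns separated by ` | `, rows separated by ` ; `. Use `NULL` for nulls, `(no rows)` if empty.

Partition enrollments by course; compute ROUND(AVG(grade), 2) within each group.
  BI210: ids {9, 24} → ROUND(AVG(grade), 2)=81
  CS101: ids {12, 22} → ROUND(AVG(grade), 2)=62.5
  EN101: ids {20, 23} → ROUND(AVG(grade), 2)=70.5
  MA110: ids {7, 21} → ROUND(AVG(grade), 2)=53.5

BI210 | 81 ; CS101 | 62.5 ; EN101 | 70.5 ; MA110 | 53.5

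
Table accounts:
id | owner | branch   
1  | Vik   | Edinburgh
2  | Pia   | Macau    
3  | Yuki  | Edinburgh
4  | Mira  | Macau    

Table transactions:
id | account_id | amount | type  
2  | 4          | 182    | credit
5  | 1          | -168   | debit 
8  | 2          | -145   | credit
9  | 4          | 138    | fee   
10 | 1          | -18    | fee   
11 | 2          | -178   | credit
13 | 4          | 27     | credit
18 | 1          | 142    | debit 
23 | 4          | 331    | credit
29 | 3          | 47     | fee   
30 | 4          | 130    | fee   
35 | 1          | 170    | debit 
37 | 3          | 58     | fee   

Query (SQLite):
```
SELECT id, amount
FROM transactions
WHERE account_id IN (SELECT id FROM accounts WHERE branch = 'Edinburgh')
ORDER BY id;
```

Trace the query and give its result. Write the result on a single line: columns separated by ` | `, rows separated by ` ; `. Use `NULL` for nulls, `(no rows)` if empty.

5 | -168 ; 10 | -18 ; 18 | 142 ; 29 | 47 ; 35 | 170 ; 37 | 58

Inner query: accounts.id where branch = 'Edinburgh'.
Outer: keep transactions rows whose account_id is in that set.
Inner query → {1, 3}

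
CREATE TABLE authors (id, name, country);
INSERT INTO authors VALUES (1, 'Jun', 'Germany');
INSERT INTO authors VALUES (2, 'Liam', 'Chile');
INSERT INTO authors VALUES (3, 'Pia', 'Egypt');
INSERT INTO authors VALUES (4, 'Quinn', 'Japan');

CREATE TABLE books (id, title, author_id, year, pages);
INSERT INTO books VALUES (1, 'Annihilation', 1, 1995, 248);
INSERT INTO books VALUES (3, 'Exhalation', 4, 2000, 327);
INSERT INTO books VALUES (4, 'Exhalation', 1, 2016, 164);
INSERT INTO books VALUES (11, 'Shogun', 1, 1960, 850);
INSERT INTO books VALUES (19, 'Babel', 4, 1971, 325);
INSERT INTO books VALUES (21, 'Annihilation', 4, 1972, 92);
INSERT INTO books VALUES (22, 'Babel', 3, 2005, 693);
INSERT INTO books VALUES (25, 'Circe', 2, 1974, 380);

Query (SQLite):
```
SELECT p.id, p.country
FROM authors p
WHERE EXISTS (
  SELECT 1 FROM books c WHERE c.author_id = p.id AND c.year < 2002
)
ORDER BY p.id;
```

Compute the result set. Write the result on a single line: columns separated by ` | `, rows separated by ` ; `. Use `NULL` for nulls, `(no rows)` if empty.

1 | Germany ; 2 | Chile ; 4 | Japan

For each authors row, check whether any books with matching author_id has year < 2002.
Keep rows where that is true.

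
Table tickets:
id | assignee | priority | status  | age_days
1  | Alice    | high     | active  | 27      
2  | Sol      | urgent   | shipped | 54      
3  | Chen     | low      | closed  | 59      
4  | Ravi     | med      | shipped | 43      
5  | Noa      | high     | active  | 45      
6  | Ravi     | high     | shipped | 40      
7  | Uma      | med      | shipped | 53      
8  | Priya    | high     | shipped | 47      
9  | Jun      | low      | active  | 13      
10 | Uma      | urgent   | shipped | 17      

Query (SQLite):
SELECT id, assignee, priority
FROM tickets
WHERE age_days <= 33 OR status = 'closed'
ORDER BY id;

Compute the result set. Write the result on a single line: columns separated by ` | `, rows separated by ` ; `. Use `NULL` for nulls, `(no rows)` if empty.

1 | Alice | high ; 3 | Chen | low ; 9 | Jun | low ; 10 | Uma | urgent

age_days <= 33: ids {1, 9, 10}
status = 'closed': ids {3}
Combine with OR.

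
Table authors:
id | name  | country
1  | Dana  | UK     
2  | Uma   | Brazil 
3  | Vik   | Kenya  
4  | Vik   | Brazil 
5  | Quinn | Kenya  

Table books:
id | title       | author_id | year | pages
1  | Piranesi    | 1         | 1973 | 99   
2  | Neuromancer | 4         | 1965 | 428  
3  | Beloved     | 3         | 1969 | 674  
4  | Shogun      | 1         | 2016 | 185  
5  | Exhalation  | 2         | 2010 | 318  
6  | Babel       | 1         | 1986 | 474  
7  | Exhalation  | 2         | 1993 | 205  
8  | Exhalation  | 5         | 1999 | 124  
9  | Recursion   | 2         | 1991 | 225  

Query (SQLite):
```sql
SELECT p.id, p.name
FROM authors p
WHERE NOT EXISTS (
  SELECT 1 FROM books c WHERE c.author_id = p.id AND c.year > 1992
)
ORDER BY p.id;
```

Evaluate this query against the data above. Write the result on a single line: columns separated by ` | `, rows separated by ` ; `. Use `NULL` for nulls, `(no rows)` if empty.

For each authors row, check whether any books with matching author_id has year > 1992.
Keep rows where that is false.

3 | Vik ; 4 | Vik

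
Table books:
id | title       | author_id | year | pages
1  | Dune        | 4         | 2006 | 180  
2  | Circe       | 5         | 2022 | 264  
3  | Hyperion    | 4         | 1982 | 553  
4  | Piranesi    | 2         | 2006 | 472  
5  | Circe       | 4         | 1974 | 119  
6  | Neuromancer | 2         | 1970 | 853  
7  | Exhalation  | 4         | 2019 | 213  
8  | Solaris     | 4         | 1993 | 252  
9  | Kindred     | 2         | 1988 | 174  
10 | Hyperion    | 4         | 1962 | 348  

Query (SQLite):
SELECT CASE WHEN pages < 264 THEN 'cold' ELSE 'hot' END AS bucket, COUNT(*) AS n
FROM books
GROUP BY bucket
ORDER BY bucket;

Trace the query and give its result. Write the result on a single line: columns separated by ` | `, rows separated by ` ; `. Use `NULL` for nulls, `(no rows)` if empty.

Bucket rows by pages < 264 → 'cold' else 'hot'; count each bucket.

cold | 5 ; hot | 5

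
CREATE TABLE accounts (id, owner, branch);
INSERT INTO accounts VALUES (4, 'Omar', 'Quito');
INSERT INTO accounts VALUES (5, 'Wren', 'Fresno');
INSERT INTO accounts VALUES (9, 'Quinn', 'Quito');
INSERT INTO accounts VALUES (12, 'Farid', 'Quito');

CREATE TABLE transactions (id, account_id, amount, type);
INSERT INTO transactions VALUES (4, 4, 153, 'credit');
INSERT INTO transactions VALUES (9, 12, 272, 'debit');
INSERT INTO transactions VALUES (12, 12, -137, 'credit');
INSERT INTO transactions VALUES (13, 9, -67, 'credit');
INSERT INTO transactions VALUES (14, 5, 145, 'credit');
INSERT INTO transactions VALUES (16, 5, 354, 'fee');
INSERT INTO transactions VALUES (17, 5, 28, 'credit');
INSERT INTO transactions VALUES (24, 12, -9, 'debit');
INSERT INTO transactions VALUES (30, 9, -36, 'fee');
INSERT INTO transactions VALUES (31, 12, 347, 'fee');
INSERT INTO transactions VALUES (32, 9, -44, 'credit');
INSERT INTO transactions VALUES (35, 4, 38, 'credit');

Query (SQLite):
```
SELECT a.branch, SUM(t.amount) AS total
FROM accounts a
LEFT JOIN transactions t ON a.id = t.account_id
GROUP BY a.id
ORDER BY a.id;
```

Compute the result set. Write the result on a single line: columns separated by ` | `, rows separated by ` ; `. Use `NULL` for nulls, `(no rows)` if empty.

Quito | 191 ; Fresno | 527 ; Quito | -147 ; Quito | 473

LEFT JOIN keeps every accounts row; unmatched ones get NULL for transactions columns.
Group by accounts.id and compute SUM(t.amount). SUM over an all-NULL group is NULL.
  4: ids {4, 35} → SUM(t.amount)=191
  5: ids {14, 16, 17} → SUM(t.amount)=527
  9: ids {13, 30, 32} → SUM(t.amount)=-147
  12: ids {9, 12, 24, 31} → SUM(t.amount)=473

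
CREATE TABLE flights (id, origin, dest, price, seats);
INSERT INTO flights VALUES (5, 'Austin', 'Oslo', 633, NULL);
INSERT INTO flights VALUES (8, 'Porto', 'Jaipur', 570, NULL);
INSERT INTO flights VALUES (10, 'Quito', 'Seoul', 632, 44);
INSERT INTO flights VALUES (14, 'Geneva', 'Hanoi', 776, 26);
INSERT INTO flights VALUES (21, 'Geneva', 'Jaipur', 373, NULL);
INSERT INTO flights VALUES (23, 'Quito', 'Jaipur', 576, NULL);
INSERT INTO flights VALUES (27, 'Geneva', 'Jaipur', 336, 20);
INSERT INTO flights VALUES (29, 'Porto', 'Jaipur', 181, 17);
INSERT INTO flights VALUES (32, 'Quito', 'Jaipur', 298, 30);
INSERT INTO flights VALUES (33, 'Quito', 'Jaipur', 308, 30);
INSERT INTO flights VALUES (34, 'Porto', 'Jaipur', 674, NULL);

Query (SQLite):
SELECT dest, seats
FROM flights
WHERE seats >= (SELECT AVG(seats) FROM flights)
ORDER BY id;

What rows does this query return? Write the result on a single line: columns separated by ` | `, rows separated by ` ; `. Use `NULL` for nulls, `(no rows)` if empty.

Scalar subquery: AVG(seats) over all flights rows = 27.833333 (≈; comparison uses full precision).
Keep rows where seats >= that value.

Seoul | 44 ; Jaipur | 30 ; Jaipur | 30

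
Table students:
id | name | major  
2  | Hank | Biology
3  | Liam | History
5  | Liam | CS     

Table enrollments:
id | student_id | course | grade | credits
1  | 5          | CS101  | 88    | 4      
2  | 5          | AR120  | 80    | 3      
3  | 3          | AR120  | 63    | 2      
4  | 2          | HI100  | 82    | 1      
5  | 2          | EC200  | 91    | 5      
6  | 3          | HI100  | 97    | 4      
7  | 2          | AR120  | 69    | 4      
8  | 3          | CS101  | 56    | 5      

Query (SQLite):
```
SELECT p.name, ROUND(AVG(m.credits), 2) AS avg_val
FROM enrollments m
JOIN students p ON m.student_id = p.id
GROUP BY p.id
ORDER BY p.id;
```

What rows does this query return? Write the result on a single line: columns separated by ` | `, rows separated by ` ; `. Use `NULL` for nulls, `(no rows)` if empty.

Join each enrollments row to its students via student_id.
Group joined rows by students.id; compute ROUND(AVG(m.credits), 2) per group.
  2: ids {4, 5, 7} → ROUND(AVG(m.credits), 2)=3.33
  3: ids {3, 6, 8} → ROUND(AVG(m.credits), 2)=3.67
  5: ids {1, 2} → ROUND(AVG(m.credits), 2)=3.5

Hank | 3.33 ; Liam | 3.67 ; Liam | 3.5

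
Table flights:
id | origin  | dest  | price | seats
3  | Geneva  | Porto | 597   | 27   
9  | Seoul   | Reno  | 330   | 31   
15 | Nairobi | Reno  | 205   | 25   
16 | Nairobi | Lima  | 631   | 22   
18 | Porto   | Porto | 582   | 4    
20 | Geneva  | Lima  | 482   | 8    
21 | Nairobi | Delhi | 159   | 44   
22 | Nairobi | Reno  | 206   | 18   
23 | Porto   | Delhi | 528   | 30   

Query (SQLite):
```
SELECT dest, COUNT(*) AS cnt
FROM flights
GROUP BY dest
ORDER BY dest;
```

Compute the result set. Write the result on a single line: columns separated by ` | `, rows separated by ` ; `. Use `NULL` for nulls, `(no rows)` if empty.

Partition flights by dest; compute COUNT(*) within each group.
  Delhi: ids {21, 23} → COUNT(*)=2
  Lima: ids {16, 20} → COUNT(*)=2
  Porto: ids {3, 18} → COUNT(*)=2
  Reno: ids {9, 15, 22} → COUNT(*)=3

Delhi | 2 ; Lima | 2 ; Porto | 2 ; Reno | 3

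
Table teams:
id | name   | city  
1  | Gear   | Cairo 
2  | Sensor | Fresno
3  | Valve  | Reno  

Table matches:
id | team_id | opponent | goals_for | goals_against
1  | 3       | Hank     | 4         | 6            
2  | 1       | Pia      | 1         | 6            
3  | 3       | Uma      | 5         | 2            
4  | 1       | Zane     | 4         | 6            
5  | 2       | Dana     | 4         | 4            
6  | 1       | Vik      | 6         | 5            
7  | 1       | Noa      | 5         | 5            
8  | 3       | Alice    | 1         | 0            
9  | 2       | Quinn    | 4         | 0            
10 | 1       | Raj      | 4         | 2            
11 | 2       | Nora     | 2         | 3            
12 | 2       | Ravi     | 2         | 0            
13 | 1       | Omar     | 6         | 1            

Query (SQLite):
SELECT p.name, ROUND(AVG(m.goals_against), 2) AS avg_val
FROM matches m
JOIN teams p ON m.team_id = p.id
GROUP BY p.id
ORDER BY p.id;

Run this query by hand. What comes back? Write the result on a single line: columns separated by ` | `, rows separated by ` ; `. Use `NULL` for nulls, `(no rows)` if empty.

Gear | 4.17 ; Sensor | 1.75 ; Valve | 2.67

Join each matches row to its teams via team_id.
Group joined rows by teams.id; compute ROUND(AVG(m.goals_against), 2) per group.
  1: ids {2, 4, 6, 7, 10, 13} → ROUND(AVG(m.goals_against), 2)=4.17
  2: ids {5, 9, 11, 12} → ROUND(AVG(m.goals_against), 2)=1.75
  3: ids {1, 3, 8} → ROUND(AVG(m.goals_against), 2)=2.67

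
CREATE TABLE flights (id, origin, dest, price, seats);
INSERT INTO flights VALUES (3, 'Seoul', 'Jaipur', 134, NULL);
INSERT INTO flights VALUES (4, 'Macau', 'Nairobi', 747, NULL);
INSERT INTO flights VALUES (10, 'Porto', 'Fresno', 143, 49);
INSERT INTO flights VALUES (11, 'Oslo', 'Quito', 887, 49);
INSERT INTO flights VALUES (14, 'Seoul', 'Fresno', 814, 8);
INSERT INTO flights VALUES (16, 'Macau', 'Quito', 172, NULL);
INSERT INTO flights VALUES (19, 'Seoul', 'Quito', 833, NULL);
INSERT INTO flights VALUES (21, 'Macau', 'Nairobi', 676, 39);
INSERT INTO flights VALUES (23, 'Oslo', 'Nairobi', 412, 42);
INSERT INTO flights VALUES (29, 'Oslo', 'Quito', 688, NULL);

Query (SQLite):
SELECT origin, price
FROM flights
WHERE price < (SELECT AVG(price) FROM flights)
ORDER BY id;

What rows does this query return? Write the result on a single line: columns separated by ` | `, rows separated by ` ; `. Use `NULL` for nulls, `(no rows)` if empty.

Seoul | 134 ; Porto | 143 ; Macau | 172 ; Oslo | 412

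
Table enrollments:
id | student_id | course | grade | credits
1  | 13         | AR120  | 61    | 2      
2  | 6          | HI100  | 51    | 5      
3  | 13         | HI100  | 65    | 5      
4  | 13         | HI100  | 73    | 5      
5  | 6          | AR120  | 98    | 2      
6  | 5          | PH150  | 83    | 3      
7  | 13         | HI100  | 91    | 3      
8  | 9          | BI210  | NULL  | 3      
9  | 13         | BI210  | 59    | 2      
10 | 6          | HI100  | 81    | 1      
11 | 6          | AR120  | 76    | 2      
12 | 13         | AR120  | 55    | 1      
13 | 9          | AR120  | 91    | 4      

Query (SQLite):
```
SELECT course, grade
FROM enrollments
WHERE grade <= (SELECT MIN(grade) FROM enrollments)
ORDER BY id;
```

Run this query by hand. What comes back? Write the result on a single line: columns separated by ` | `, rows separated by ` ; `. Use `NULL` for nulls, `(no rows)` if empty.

HI100 | 51

Scalar subquery: MIN(grade) over all enrollments rows = 51.
Keep rows where grade <= that value.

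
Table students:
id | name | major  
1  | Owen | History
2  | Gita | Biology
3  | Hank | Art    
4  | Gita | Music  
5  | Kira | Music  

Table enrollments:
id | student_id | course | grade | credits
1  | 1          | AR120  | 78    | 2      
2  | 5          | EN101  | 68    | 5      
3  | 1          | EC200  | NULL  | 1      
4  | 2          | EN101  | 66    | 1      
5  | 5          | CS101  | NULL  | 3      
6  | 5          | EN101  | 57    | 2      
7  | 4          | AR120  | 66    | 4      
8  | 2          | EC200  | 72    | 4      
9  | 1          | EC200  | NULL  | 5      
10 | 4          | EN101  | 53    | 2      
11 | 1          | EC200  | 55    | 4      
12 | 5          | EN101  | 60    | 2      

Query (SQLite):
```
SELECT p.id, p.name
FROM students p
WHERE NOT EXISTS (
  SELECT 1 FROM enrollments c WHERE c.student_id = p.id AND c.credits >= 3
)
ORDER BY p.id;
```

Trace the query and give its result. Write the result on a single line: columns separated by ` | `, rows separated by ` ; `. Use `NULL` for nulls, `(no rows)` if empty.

For each students row, check whether any enrollments with matching student_id has credits >= 3.
Keep rows where that is false.

3 | Hank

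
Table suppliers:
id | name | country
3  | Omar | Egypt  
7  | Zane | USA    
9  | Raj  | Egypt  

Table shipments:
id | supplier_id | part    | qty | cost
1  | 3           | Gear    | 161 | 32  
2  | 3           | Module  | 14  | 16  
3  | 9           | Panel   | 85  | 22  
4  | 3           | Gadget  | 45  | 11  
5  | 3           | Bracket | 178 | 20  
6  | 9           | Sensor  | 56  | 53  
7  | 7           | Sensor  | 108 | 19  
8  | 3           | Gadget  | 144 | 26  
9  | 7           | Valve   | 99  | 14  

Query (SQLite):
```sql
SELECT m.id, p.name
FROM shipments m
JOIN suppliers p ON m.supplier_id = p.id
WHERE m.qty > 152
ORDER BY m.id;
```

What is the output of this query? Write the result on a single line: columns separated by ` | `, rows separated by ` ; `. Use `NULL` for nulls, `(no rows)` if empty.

Each shipments row matches the suppliers row where supplier_id = suppliers.id.
Then keep rows with m.qty > 152.

1 | Omar ; 5 | Omar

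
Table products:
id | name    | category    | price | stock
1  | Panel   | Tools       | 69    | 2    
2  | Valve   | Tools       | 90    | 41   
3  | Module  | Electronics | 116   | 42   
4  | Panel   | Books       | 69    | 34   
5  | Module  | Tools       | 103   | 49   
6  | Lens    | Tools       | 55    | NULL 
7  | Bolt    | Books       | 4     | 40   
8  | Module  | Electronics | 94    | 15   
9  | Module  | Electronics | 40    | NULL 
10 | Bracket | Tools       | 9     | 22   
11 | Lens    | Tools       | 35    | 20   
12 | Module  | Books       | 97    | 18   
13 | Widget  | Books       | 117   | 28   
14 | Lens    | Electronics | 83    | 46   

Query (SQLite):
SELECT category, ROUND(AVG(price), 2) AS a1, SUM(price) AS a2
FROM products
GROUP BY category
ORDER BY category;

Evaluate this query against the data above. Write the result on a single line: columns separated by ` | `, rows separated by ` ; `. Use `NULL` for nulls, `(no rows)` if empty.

Books | 71.75 | 287 ; Electronics | 83.25 | 333 ; Tools | 60.17 | 361

Group products by category.
Per group compute: ROUND(AVG(price), 2), SUM(price).
  Books: ids {4, 7, 12, 13} → ROUND(AVG(price), 2)=71.75, SUM(price)=287
  Electronics: ids {3, 8, 9, 14} → ROUND(AVG(price), 2)=83.25, SUM(price)=333
  Tools: ids {1, 2, 5, 6, 10, 11} → ROUND(AVG(price), 2)=60.17, SUM(price)=361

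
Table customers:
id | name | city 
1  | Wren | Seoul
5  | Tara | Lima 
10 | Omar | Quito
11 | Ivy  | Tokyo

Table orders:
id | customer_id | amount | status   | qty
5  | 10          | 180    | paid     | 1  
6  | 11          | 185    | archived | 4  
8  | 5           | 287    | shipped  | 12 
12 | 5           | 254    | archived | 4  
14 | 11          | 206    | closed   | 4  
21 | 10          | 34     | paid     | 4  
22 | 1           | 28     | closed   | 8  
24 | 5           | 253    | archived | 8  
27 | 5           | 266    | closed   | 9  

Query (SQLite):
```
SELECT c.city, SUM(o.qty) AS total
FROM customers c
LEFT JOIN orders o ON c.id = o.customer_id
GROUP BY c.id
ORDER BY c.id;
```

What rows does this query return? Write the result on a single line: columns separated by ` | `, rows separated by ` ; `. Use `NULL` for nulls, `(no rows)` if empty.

LEFT JOIN keeps every customers row; unmatched ones get NULL for orders columns.
Group by customers.id and compute SUM(o.qty). SUM over an all-NULL group is NULL.
  1: ids {22} → SUM(o.qty)=8
  5: ids {8, 12, 24, 27} → SUM(o.qty)=33
  10: ids {5, 21} → SUM(o.qty)=5
  11: ids {6, 14} → SUM(o.qty)=8

Seoul | 8 ; Lima | 33 ; Quito | 5 ; Tokyo | 8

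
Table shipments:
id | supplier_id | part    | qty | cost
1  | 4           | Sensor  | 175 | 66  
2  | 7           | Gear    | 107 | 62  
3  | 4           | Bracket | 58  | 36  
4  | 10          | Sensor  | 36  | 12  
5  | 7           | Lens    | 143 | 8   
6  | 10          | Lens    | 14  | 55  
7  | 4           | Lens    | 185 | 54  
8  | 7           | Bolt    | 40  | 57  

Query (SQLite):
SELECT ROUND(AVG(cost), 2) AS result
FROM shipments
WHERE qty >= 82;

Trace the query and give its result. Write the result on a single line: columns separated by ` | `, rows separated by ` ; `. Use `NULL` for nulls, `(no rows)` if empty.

47.5

Rows where qty >= 82 → cost values: [66, 62, 8, 54].
AVG = 190 / 4 (rounded to 2 dp).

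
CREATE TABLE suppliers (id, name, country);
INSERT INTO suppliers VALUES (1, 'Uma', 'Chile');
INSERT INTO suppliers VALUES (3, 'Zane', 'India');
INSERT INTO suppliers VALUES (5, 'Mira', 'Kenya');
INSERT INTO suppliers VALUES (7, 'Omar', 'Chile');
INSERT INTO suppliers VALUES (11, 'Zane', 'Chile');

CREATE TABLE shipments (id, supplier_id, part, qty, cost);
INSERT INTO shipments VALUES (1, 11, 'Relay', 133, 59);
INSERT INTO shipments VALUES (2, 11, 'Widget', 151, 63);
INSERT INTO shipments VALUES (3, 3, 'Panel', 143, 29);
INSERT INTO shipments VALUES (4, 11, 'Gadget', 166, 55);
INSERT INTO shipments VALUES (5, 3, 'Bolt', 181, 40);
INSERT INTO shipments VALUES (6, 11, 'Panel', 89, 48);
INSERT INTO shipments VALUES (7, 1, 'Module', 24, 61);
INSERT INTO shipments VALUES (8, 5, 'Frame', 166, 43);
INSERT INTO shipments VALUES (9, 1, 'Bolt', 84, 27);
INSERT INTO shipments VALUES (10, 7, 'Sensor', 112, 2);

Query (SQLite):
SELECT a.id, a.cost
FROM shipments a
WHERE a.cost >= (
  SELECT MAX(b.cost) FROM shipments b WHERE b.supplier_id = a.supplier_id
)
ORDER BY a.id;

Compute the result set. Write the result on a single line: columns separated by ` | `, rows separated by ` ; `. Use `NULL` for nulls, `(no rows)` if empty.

2 | 63 ; 5 | 40 ; 7 | 61 ; 8 | 43 ; 10 | 2

For each shipments row a, compute MAX(cost) over rows sharing a.supplier_id.
Keep row a if a.cost >= that per-group MAX.
  supplier_id=1: MAX(cost) = 61
  supplier_id=3: MAX(cost) = 40
  supplier_id=5: MAX(cost) = 43
  supplier_id=7: MAX(cost) = 2
  supplier_id=11: MAX(cost) = 63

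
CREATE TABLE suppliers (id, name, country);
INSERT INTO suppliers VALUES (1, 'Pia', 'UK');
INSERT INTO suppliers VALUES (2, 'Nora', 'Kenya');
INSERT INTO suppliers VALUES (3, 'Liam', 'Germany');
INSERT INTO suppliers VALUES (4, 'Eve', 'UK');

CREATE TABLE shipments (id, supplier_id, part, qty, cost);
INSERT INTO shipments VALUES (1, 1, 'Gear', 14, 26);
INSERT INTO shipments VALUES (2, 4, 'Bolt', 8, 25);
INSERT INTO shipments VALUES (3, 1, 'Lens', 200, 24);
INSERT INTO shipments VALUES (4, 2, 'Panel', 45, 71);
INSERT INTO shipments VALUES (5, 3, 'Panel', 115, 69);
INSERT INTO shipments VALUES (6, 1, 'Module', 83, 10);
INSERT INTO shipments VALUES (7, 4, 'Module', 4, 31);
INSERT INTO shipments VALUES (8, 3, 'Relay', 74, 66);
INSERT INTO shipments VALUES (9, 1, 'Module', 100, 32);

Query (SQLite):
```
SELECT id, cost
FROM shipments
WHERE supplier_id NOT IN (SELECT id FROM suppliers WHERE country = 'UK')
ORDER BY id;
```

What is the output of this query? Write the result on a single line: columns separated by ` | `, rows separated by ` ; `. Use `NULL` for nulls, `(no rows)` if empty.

Inner query: suppliers.id where country = 'UK'.
Outer: keep shipments rows whose supplier_id is not in that set.
Inner query → {1, 4}

4 | 71 ; 5 | 69 ; 8 | 66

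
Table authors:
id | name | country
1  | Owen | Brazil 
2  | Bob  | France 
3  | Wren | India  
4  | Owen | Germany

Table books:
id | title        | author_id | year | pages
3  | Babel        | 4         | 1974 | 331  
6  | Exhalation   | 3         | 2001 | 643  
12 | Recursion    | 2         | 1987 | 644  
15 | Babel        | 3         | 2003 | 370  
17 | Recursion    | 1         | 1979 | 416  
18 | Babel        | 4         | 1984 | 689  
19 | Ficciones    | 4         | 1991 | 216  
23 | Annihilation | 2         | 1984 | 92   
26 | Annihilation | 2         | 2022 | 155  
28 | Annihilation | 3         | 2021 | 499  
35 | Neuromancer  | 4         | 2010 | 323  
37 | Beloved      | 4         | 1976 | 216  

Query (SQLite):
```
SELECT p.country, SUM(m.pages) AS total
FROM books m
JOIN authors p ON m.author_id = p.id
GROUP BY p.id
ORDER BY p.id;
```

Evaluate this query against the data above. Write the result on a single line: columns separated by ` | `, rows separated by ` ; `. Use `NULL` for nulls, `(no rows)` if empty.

Join each books row to its authors via author_id.
Group joined rows by authors.id; compute SUM(m.pages) per group.
  1: ids {17} → SUM(m.pages)=416
  2: ids {12, 23, 26} → SUM(m.pages)=891
  3: ids {6, 15, 28} → SUM(m.pages)=1512
  4: ids {3, 18, 19, 35, 37} → SUM(m.pages)=1775

Brazil | 416 ; France | 891 ; India | 1512 ; Germany | 1775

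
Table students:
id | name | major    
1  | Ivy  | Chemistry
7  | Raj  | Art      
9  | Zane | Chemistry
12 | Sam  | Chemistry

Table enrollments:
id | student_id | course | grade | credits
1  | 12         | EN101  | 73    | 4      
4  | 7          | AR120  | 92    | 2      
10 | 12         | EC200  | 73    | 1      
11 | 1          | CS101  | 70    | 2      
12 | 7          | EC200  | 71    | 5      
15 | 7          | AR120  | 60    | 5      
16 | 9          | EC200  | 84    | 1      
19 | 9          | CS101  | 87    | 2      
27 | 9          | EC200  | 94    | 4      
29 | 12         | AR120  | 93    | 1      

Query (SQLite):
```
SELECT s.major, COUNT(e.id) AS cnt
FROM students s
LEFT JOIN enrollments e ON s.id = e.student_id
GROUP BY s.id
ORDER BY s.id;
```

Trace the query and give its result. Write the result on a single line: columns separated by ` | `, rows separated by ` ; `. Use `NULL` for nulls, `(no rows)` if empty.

LEFT JOIN keeps every students row; unmatched ones get NULL for enrollments columns.
Group by students.id and compute COUNT(e.id). COUNT(col) of an all-NULL group is 0.
  1: ids {11} → COUNT(e.id)=1
  7: ids {4, 12, 15} → COUNT(e.id)=3
  9: ids {16, 19, 27} → COUNT(e.id)=3
  12: ids {1, 10, 29} → COUNT(e.id)=3

Chemistry | 1 ; Art | 3 ; Chemistry | 3 ; Chemistry | 3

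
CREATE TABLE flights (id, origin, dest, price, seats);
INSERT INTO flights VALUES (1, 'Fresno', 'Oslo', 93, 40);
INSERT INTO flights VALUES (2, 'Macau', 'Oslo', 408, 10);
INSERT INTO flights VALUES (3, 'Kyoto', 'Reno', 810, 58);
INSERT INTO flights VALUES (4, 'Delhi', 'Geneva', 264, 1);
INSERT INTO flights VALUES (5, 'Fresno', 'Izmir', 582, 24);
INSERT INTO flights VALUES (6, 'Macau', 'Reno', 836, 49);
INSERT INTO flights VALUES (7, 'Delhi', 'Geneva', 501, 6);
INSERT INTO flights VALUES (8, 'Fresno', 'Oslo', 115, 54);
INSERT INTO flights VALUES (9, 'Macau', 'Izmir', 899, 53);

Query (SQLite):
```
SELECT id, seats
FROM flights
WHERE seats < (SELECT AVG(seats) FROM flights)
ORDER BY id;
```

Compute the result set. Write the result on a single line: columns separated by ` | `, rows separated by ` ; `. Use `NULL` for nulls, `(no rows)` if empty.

2 | 10 ; 4 | 1 ; 5 | 24 ; 7 | 6

Scalar subquery: AVG(seats) over all flights rows = 32.777778 (≈; comparison uses full precision).
Keep rows where seats < that value.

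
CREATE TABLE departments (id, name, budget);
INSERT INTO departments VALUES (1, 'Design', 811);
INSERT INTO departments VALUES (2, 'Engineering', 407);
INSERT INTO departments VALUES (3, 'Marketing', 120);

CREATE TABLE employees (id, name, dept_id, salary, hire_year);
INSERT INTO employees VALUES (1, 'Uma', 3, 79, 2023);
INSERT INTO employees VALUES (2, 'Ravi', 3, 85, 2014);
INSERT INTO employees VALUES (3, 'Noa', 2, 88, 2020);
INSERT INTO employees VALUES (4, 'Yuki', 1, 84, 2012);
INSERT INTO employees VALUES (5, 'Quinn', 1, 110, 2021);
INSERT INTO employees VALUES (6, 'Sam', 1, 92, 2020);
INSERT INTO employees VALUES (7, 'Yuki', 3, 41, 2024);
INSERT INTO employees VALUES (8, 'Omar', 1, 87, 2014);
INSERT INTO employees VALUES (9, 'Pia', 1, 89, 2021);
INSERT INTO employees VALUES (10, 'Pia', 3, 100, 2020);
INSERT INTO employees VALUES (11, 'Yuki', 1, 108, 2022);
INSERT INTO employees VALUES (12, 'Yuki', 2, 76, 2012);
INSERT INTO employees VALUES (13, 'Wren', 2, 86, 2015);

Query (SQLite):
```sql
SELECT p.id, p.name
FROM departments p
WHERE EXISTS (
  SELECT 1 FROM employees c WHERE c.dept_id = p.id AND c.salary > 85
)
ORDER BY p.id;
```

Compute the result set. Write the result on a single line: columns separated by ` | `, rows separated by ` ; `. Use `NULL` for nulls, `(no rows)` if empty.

For each departments row, check whether any employees with matching dept_id has salary > 85.
Keep rows where that is true.

1 | Design ; 2 | Engineering ; 3 | Marketing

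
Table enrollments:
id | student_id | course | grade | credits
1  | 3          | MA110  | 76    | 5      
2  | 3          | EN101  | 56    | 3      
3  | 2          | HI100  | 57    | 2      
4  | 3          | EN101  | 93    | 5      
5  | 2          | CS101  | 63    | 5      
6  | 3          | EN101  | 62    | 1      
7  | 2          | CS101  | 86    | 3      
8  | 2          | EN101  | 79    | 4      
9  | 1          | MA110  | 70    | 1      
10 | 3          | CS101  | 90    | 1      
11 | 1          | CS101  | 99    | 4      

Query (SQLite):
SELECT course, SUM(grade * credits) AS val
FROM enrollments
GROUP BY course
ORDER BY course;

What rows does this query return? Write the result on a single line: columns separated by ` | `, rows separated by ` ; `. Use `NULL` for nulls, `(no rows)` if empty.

CS101 | 1059 ; EN101 | 1011 ; HI100 | 114 ; MA110 | 450

For each row compute grade * credits.
Group by course; take SUM of the expression per group.
  CS101: ids {5, 7, 10, 11} → SUM(grade * credits)=1059
  EN101: ids {2, 4, 6, 8} → SUM(grade * credits)=1011
  HI100: ids {3} → SUM(grade * credits)=114
  MA110: ids {1, 9} → SUM(grade * credits)=450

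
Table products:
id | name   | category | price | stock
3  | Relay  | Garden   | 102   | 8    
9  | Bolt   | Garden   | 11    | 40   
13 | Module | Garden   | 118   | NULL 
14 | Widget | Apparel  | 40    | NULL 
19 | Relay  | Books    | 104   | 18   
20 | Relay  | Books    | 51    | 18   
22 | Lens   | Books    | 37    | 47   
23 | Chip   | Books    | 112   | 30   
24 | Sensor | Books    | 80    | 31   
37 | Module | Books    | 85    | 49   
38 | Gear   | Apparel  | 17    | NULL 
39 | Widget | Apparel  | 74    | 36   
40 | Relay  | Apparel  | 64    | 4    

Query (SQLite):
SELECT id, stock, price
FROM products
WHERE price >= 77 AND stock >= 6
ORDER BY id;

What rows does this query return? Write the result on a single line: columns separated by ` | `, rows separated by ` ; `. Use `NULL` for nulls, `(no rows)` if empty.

price >= 77: ids {3, 13, 19, 23, 24, 37}
stock >= 6: ids {3, 9, 19, 20, 22, 23, 24, 37, 39}
Combine with AND.

3 | 8 | 102 ; 19 | 18 | 104 ; 23 | 30 | 112 ; 24 | 31 | 80 ; 37 | 49 | 85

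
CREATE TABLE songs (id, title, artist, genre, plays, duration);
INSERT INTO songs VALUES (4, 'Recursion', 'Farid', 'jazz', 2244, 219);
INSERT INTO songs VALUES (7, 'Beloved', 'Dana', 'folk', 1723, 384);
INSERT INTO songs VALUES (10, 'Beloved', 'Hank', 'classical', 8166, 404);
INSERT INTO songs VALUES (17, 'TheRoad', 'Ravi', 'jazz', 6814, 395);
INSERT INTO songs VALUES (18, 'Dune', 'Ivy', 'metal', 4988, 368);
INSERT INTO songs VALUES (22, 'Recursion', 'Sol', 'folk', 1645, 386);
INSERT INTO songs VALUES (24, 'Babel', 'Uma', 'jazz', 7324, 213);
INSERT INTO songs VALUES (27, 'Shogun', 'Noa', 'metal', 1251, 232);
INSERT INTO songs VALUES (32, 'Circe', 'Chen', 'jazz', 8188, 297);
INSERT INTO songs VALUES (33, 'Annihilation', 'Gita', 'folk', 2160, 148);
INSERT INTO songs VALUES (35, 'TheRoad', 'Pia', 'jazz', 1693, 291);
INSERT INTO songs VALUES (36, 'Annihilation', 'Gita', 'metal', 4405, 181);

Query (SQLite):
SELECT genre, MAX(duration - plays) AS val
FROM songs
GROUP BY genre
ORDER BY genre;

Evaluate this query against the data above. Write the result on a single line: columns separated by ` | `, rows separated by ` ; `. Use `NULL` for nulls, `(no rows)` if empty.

For each row compute duration - plays.
Group by genre; take MAX of the expression per group.
  classical: ids {10} → MAX(duration - plays)=-7762
  folk: ids {7, 22, 33} → MAX(duration - plays)=-1259
  jazz: ids {4, 17, 24, 32, 35} → MAX(duration - plays)=-1402
  metal: ids {18, 27, 36} → MAX(duration - plays)=-1019

classical | -7762 ; folk | -1259 ; jazz | -1402 ; metal | -1019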